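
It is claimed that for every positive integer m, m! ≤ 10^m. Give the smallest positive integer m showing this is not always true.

We need the least positive integer m for which m! > 10^m.
The first 24 eligible values, up to m = 24, all satisfy the conclusion.
m = 25: m! = 15511210043330985984000000 and 10^m = 10000000000000000000000000, so 15511210043330985984000000 > 10000000000000000000000000.
Thus m = 25 disproves the claim, and no smaller m works.

m = 25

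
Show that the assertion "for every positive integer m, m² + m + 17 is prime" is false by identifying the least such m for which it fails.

For m = 1, 2, 3, 4, …, 13, 14, 15 the conclusion holds.
m = 16: m² + m + 17 = 289 = 17 × 17, composite.
Hence m = 16 is a counterexample.

m = 16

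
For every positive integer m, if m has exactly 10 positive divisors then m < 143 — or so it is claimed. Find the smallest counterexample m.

A counterexample is any positive integer m such that m has exactly 10 positive divisors but the claim fails; we check each in order.
m = 48: τ(48) = 10; 48 < 143.
m = 80: τ(80) = 10; 80 < 143.
m = 112: τ(112) = 10; 112 < 143.
m = 162: τ(162) = 10; 162 ≥ 143.
Thus m = 162 disproves the claim, and no smaller m works.

m = 162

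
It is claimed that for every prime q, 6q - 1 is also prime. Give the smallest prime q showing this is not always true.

Check each prime q in order until 6q - 1 is not prime.
The first 4 eligible values, up to q = 7, all satisfy the conclusion.
q = 11: 6q - 1 = 65 = 5 × 13, not prime.
Thus q = 11 disproves the claim, and no smaller q works.

q = 11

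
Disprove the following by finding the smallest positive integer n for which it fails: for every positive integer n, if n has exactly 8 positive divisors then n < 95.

n = 102

Check each positive integer n in order until n has exactly 8 positive divisors but the claim fails.
For n = 24, 30, 40, 42, 54, 56, 66, 70, 78, 88 the conclusion holds.
n = 102: τ(102) = 8; 102 ≥ 95.
Hence n = 102 is a counterexample.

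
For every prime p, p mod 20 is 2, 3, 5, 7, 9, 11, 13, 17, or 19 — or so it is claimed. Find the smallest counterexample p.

For p = 2, 3, 5, 7, …, 29, 31, 37 the conclusion holds.
p = 41: 41 mod 20 = 1 — not in {2, 3, 5, 7, 9, 11, 13, 17, 19}.
Hence p = 41 is a counterexample.

p = 41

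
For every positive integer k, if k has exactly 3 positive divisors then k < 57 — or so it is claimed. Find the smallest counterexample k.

k = 121

Check each positive integer k in order until k has exactly 3 positive divisors but the claim fails.
The first 4 eligible values, up to k = 49, all satisfy the conclusion.
k = 121: τ(121) = 3; 121 ≥ 57.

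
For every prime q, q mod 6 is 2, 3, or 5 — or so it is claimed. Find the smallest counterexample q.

A counterexample is any prime q such that the claim fails; we check each in order.
q = 2: 2 mod 6 = 2.
q = 3: 3 mod 6 = 3.
q = 5: 5 mod 6 = 5.
q = 7: 7 mod 6 = 1 — not in {2, 3, 5}.
So q = 7 is the smallest counterexample.

q = 7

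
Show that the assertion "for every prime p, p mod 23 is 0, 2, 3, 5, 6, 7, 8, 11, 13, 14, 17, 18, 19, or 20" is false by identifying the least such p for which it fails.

Check each prime p in order until the claim fails.
For p = 2, 3, 5, 7, …, 37, 41, 43 the conclusion holds.
p = 47: 47 mod 23 = 1 — not in {0, 2, 3, 5, 6, 7, 8, 11, 13, 14, 17, 18, 19, 20}.
Thus p = 47 disproves the claim, and no smaller p works.

p = 47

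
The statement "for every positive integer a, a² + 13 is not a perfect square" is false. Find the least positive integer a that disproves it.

Check each positive integer a in order until a² + 13 is a perfect square.
a = 1: 1² + 13 = 14, not a perfect square.
a = 2: 2² + 13 = 17, not a perfect square.
a = 3: 3² + 13 = 22, not a perfect square.
a = 4: 4² + 13 = 29, not a perfect square.
a = 5: 5² + 13 = 38, not a perfect square.
a = 6: 6² + 13 = 49 = 7², a perfect square.

a = 6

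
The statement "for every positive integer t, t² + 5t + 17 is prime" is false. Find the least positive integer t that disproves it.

Check each positive integer t in order until t² + 5t + 17 is not prime.
For t = 1, 2, 3, 4, 5, 6, 7 the conclusion holds.
t = 8: t² + 5t + 17 = 121 = 11 × 11, composite.

t = 8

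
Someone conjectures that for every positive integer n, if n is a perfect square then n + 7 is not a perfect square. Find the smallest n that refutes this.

For n = 1, 4 the conclusion holds.
n = 9: 9 = 3² and 9 + 7 = 16 = 4².
So n = 9 is the smallest counterexample.

n = 9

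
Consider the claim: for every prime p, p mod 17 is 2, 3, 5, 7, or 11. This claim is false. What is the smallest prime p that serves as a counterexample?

p = 13

Check each prime p in order until the claim fails.
For p = 2, 3, 5, 7, 11 the conclusion holds.
p = 13: 13 mod 17 = 13 — not in {2, 3, 5, 7, 11}.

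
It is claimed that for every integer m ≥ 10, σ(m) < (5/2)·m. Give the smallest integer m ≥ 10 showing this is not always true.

A counterexample is any integer m ≥ 10 such that the claim fails; we check each in order.
For m = 10, 11, 12, 13, …, 21, 22, 23 the conclusion holds.
m = 24: σ(24) = 60; 60 ≥ 60.
Thus m = 24 disproves the claim, and no smaller m works.

m = 24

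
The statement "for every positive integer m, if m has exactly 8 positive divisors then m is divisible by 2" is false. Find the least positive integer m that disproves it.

Check each positive integer m in order until m has exactly 8 positive divisors but m is not divisible by 2.
For m = 24, 30, 40, 42, …, 88, 102, 104 the conclusion holds.
m = 105: τ(105) = 8; 105 mod 2 = 1.
Thus m = 105 disproves the claim, and no smaller m works.

m = 105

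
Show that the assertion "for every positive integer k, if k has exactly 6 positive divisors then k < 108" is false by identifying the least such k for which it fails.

k = 116

We need the least positive integer k for which k has exactly 6 positive divisors but the claim fails.
For k = 12, 18, 20, 28, …, 92, 98, 99 the conclusion holds.
k = 116: τ(116) = 6; 116 ≥ 108.
So k = 116 is the smallest counterexample.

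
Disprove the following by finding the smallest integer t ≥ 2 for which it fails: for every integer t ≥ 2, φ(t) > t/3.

A counterexample is any integer t ≥ 2 such that the claim fails; we check each in order.
t = 2: φ(2) = 1 and 2/3 = 2/3, so φ(2) > 2/3.
t = 3: φ(3) = 2 and 3/3 = 1, so φ(3) > 3/3.
t = 4: φ(4) = 2 and 4/3 = 4/3, so φ(4) > 4/3.
t = 5: φ(5) = 4 and 5/3 = 5/3, so φ(5) > 5/3.
t = 6: φ(6) = 2 and 6/3 = 2, so φ(6) ≤ 6/3.

t = 6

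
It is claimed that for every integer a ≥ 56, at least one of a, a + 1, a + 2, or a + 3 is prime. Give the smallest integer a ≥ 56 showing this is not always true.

a = 62

We need the least integer a ≥ 56 for which a, a + 1, a + 2, a + 3 are all composite.
a = 56: 59 is prime.
a = 57: 59 is prime.
a = 58: 59 is prime.
a = 59: 59 is prime.
a = 60: 61 is prime.
a = 61: 61 is prime.
a = 62: 62 = 2 × 31; 63 = 3 × 21; 64 = 2 × 32; 65 = 5 × 13 — all composite.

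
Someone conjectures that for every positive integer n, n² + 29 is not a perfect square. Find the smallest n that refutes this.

n = 14

Check each positive integer n in order until n² + 29 is a perfect square.
For n = 1, 2, 3, 4, …, 11, 12, 13 the conclusion holds.
n = 14: 14² + 29 = 225 = 15², a perfect square.
Thus n = 14 disproves the claim, and no smaller n works.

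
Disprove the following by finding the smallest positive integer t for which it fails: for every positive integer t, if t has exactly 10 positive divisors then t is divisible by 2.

We need the least positive integer t for which t has exactly 10 positive divisors but t is not divisible by 2.
For t = 48, 80, 112, 162, 176, 208, 272, 304, 368 the conclusion holds.
t = 405: τ(405) = 10; 405 mod 2 = 1.
Thus t = 405 disproves the claim, and no smaller t works.

t = 405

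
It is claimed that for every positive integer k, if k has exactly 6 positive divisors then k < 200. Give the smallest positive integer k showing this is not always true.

We need the least positive integer k for which k has exactly 6 positive divisors but the claim fails.
For k = 12, 18, 20, 28, …, 172, 175, 188 the conclusion holds.
k = 207: τ(207) = 6; 207 ≥ 200.
Hence k = 207 is a counterexample.

k = 207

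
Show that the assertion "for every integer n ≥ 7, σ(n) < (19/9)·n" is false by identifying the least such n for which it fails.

A counterexample is any integer n ≥ 7 such that the claim fails; we check each in order.
For n = 7, 8, 9, 10, 11 the conclusion holds.
n = 12: σ(12) = 28; 28 ≥ 76/3.
Thus n = 12 disproves the claim, and no smaller n works.

n = 12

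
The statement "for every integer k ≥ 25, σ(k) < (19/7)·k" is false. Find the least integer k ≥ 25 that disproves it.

A counterexample is any integer k ≥ 25 such that the claim fails; we check each in order.
For k = 25, 26, 27, 28, …, 57, 58, 59 the conclusion holds.
k = 60: σ(60) = 168; 168 ≥ 1140/7.
Hence k = 60 is a counterexample.

k = 60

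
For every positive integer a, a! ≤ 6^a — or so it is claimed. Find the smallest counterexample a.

The first 13 eligible values, up to a = 13, all satisfy the conclusion.
a = 14: a! = 87178291200 and 6^a = 78364164096, so 87178291200 > 78364164096.

a = 14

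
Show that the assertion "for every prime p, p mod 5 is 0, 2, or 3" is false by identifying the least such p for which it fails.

p = 11

The first 4 eligible values, up to p = 7, all satisfy the conclusion.
p = 11: 11 mod 5 = 1 — not in {0, 2, 3}.
Hence p = 11 is a counterexample.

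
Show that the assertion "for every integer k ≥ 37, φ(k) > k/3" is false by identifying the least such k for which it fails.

We need the least integer k ≥ 37 for which the claim fails.
The first 5 eligible values, up to k = 41, all satisfy the conclusion.
k = 42: φ(42) = 12 and 42/3 = 14, so φ(42) ≤ 42/3.

k = 42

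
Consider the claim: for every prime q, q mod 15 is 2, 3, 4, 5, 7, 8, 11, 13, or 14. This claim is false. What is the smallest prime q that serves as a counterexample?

We need the least prime q for which the claim fails.
The first 10 eligible values, up to q = 29, all satisfy the conclusion.
q = 31: 31 mod 15 = 1 — not in {2, 3, 4, 5, 7, 8, 11, 13, 14}.

q = 31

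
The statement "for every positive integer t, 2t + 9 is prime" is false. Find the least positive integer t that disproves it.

t = 3

For t = 1, 2 the conclusion holds.
t = 3: 2t + 9 = 15 = 3 × 5, composite.
Hence t = 3 is a counterexample.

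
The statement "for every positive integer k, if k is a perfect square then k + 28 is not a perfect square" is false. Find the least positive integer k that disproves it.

A counterexample is any positive integer k such that k is a perfect square but k + 28 is a perfect square; we check each in order.
For k = 1, 4, 9, 16, 25 the conclusion holds.
k = 36: 36 = 6² and 36 + 28 = 64 = 8².
So k = 36 is the smallest counterexample.

k = 36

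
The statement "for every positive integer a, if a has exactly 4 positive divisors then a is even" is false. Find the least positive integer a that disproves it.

a = 15

A counterexample is any positive integer a such that a has exactly 4 positive divisors but a is odd; we check each in order.
The first 4 eligible values, up to a = 14, all satisfy the conclusion.
a = 15: divisors of 15: 1, 3, 5, 15; 15 is odd.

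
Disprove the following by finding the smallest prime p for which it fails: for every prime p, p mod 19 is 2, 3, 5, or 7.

A counterexample is any prime p such that the claim fails; we check each in order.
p = 2: 2 mod 19 = 2.
p = 3: 3 mod 19 = 3.
p = 5: 5 mod 19 = 5.
p = 7: 7 mod 19 = 7.
p = 11: 11 mod 19 = 11 — not in {2, 3, 5, 7}.
Hence p = 11 is a counterexample.

p = 11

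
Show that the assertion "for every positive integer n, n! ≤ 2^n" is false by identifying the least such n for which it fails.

n = 4

n = 1: n! = 1 and 2^n = 2, so 1 ≤ 2.
n = 2: n! = 2 and 2^n = 4, so 2 ≤ 4.
n = 3: n! = 6 and 2^n = 8, so 6 ≤ 8.
n = 4: n! = 24 and 2^n = 16, so 24 > 16.
Hence n = 4 is a counterexample.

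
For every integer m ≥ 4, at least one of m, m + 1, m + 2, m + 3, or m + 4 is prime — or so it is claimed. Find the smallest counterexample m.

m = 24

Check each integer m ≥ 4 in order until m, m + 1, m + 2, m + 3, m + 4 are all composite.
For m = 4, 5, 6, 7, …, 21, 22, 23 the conclusion holds.
m = 24: 24 = 2 × 12; 25 = 5 × 5; 26 = 2 × 13; 27 = 3 × 9; 28 = 2 × 14 — all composite.
Hence m = 24 is a counterexample.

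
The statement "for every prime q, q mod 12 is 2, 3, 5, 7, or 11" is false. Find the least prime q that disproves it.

q = 13

Check each prime q in order until the claim fails.
For q = 2, 3, 5, 7, 11 the conclusion holds.
q = 13: 13 mod 12 = 1 — not in {2, 3, 5, 7, 11}.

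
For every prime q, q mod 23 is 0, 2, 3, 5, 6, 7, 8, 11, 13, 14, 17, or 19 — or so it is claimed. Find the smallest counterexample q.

q = 41

The first 12 eligible values, up to q = 37, all satisfy the conclusion.
q = 41: 41 mod 23 = 18 — not in {0, 2, 3, 5, 6, 7, 8, 11, 13, 14, 17, 19}.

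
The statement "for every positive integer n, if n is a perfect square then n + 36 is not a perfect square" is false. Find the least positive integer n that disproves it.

Check each positive integer n in order until n is a perfect square but n + 36 is a perfect square.
For n = 1, 4, 9, 16, 25, 36, 49 the conclusion holds.
n = 64: 64 = 8² and 64 + 36 = 100 = 10².

n = 64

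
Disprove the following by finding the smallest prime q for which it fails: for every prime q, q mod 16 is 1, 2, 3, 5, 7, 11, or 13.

Check each prime q in order until the claim fails.
For q = 2, 3, 5, 7, 11, 13, 17, 19, 23, 29 the conclusion holds.
q = 31: 31 mod 16 = 15 — not in {1, 2, 3, 5, 7, 11, 13}.

q = 31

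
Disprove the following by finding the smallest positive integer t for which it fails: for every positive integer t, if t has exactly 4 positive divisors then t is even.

Check each positive integer t in order until t has exactly 4 positive divisors but t is odd.
t = 6: divisors of 6: 1, 2, 3, 6; 6 is even.
t = 8: divisors of 8: 1, 2, 4, 8; 8 is even.
t = 10: divisors of 10: 1, 2, 5, 10; 10 is even.
t = 14: divisors of 14: 1, 2, 7, 14; 14 is even.
t = 15: divisors of 15: 1, 3, 5, 15; 15 is odd.
So t = 15 is the smallest counterexample.

t = 15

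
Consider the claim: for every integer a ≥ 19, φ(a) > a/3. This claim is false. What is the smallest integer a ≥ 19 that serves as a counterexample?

a = 24

Check each integer a ≥ 19 in order until the claim fails.
For a = 19, 20, 21, 22, 23 the conclusion holds.
a = 24: φ(24) = 8 and 24/3 = 8, so φ(24) ≤ 24/3.
So a = 24 is the smallest counterexample.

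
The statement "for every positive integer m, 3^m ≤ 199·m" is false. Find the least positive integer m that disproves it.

We need the least positive integer m for which 3^m > 199·m.
The first 6 eligible values, up to m = 6, all satisfy the conclusion.
m = 7: 3^m = 2187 and 199·m = 1393, so 2187 > 1393.
So m = 7 is the smallest counterexample.

m = 7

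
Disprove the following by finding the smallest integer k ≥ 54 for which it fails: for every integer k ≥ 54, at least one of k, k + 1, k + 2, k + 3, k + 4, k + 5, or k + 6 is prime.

We need the least integer k ≥ 54 for which k, k + 1, k + 2, k + 3, k + 4, k + 5, k + 6 are all composite.
The first 36 eligible values, up to k = 89, all satisfy the conclusion.
k = 90: 90 = 2 × 45; 91 = 7 × 13; 92 = 2 × 46; 93 = 3 × 31; 94 = 2 × 47; 95 = 5 × 19; 96 = 2 × 48 — all composite.
Thus k = 90 disproves the claim, and no smaller k works.

k = 90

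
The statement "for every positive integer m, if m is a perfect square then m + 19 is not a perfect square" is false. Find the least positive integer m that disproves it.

Check each positive integer m in order until m is a perfect square but m + 19 is a perfect square.
m = 1: 1 + 19 = 20, not a perfect square.
m = 4: 4 + 19 = 23, not a perfect square.
m = 9: 9 + 19 = 28, not a perfect square.
m = 16: 16 + 19 = 35, not a perfect square.
m = 25: 25 + 19 = 44, not a perfect square.
m = 36: 36 + 19 = 55, not a perfect square.
m = 49: 49 + 19 = 68, not a perfect square.
m = 64: 64 + 19 = 83, not a perfect square.
m = 81: 81 = 9² and 81 + 19 = 100 = 10².
So m = 81 is the smallest counterexample.

m = 81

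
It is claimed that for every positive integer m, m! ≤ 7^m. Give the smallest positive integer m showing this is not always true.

m = 17

For m = 1, 2, 3, 4, …, 14, 15, 16 the conclusion holds.
m = 17: m! = 355687428096000 and 7^m = 232630513987207, so 355687428096000 > 232630513987207.
Hence m = 17 is a counterexample.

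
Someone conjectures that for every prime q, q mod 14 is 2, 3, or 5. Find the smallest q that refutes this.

We need the least prime q for which the claim fails.
For q = 2, 3, 5 the conclusion holds.
q = 7: 7 mod 14 = 7 — not in {2, 3, 5}.
Thus q = 7 disproves the claim, and no smaller q works.

q = 7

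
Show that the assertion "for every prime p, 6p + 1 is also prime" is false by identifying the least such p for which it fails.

p = 19

We need the least prime p for which 6p + 1 is not prime.
The first 7 eligible values, up to p = 17, all satisfy the conclusion.
p = 19: 6p + 1 = 115 = 5 × 23, not prime.
So p = 19 is the smallest counterexample.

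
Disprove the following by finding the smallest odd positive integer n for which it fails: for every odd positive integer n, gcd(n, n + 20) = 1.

Check each odd positive integer n in order until gcd(n, n + 20) > 1.
n = 1: gcd(1, 21) = 1.
n = 3: gcd(3, 23) = 1.
n = 5: gcd(5, 25) = 5.

n = 5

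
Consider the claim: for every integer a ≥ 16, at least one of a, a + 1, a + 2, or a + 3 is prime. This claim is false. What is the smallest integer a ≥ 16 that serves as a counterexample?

a = 24

A counterexample is any integer a ≥ 16 such that a, a + 1, a + 2, a + 3 are all composite; we check each in order.
The first 8 eligible values, up to a = 23, all satisfy the conclusion.
a = 24: 24 = 2 × 12; 25 = 5 × 5; 26 = 2 × 13; 27 = 3 × 9 — all composite.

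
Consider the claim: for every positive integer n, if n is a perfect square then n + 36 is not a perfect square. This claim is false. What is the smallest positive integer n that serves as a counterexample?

Check each positive integer n in order until n is a perfect square but n + 36 is a perfect square.
The first 7 eligible values, up to n = 49, all satisfy the conclusion.
n = 64: 64 = 8² and 64 + 36 = 100 = 10².
So n = 64 is the smallest counterexample.

n = 64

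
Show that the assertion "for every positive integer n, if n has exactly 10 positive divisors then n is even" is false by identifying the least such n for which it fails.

n = 405

A counterexample is any positive integer n such that n has exactly 10 positive divisors but n is odd; we check each in order.
For n = 48, 80, 112, 162, 176, 208, 272, 304, 368 the conclusion holds.
n = 405: divisors of 405: 10 divisors; 405 is odd.
Thus n = 405 disproves the claim, and no smaller n works.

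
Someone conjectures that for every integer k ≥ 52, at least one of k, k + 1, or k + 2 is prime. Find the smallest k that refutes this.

k = 54

We need the least integer k ≥ 52 for which k, k + 1, k + 2 are all composite.
k = 52: 53 is prime.
k = 53: 53 is prime.
k = 54: 54 = 2 × 27; 55 = 5 × 11; 56 = 2 × 28 — all composite.
Hence k = 54 is a counterexample.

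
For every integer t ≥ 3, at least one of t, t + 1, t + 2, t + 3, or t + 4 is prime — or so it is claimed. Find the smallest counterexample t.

Check each integer t ≥ 3 in order until t, t + 1, t + 2, t + 3, t + 4 are all composite.
The first 21 eligible values, up to t = 23, all satisfy the conclusion.
t = 24: 24 = 2 × 12; 25 = 5 × 5; 26 = 2 × 13; 27 = 3 × 9; 28 = 2 × 14 — all composite.
Hence t = 24 is a counterexample.

t = 24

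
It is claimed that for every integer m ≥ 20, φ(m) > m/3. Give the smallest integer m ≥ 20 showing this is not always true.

m = 24

We need the least integer m ≥ 20 for which the claim fails.
The first 4 eligible values, up to m = 23, all satisfy the conclusion.
m = 24: φ(24) = 8 and 24/3 = 8, so φ(24) ≤ 24/3.
Hence m = 24 is a counterexample.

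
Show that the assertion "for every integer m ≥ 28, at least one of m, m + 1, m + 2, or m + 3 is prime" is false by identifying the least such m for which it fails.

We need the least integer m ≥ 28 for which m, m + 1, m + 2, m + 3 are all composite.
The first 4 eligible values, up to m = 31, all satisfy the conclusion.
m = 32: 32 = 2 × 16; 33 = 3 × 11; 34 = 2 × 17; 35 = 5 × 7 — all composite.

m = 32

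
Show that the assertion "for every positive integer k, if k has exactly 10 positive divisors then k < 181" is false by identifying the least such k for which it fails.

k = 208

We need the least positive integer k for which k has exactly 10 positive divisors but the claim fails.
For k = 48, 80, 112, 162, 176 the conclusion holds.
k = 208: τ(208) = 10; 208 ≥ 181.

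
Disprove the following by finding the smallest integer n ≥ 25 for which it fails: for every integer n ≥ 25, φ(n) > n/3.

n = 30

n = 25: φ(25) = 20 and 25/3 = 25/3, so φ(25) > 25/3.
n = 26: φ(26) = 12 and 26/3 = 26/3, so φ(26) > 26/3.
n = 27: φ(27) = 18 and 27/3 = 9, so φ(27) > 27/3.
n = 28: φ(28) = 12 and 28/3 = 28/3, so φ(28) > 28/3.
n = 29: φ(29) = 28 and 29/3 = 29/3, so φ(29) > 29/3.
n = 30: φ(30) = 8 and 30/3 = 10, so φ(30) ≤ 30/3.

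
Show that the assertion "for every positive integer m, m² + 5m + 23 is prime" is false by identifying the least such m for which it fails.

The first 13 eligible values, up to m = 13, all satisfy the conclusion.
m = 14: m² + 5m + 23 = 289 = 17 × 17, composite.

m = 14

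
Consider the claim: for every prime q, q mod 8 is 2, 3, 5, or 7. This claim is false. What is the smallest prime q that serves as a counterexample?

q = 17

We need the least prime q for which the claim fails.
q = 2: 2 mod 8 = 2.
q = 3: 3 mod 8 = 3.
q = 5: 5 mod 8 = 5.
q = 7: 7 mod 8 = 7.
q = 11: 11 mod 8 = 3.
q = 13: 13 mod 8 = 5.
q = 17: 17 mod 8 = 1 — not in {2, 3, 5, 7}.
Hence q = 17 is a counterexample.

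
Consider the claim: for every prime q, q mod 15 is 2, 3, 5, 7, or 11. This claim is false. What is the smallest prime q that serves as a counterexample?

For q = 2, 3, 5, 7, 11 the conclusion holds.
q = 13: 13 mod 15 = 13 — not in {2, 3, 5, 7, 11}.
So q = 13 is the smallest counterexample.

q = 13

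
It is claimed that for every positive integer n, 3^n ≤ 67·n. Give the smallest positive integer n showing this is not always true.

A counterexample is any positive integer n such that 3^n > 67·n; we check each in order.
The first 5 eligible values, up to n = 5, all satisfy the conclusion.
n = 6: 3^n = 729 and 67·n = 402, so 729 > 402.
So n = 6 is the smallest counterexample.

n = 6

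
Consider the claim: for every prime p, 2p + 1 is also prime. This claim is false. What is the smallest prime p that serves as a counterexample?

p = 7

A counterexample is any prime p such that 2p + 1 is not prime; we check each in order.
p = 2: 2p + 1 = 5, prime.
p = 3: 2p + 1 = 7, prime.
p = 5: 2p + 1 = 11, prime.
p = 7: 2p + 1 = 15 = 3 × 5, not prime.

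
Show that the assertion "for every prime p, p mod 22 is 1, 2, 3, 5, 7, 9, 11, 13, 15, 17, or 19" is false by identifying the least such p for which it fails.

p = 43

Check each prime p in order until the claim fails.
For p = 2, 3, 5, 7, …, 31, 37, 41 the conclusion holds.
p = 43: 43 mod 22 = 21 — not in {1, 2, 3, 5, 7, 9, 11, 13, 15, 17, 19}.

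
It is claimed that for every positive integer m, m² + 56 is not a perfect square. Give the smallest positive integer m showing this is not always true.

m = 5

Check each positive integer m in order until m² + 56 is a perfect square.
For m = 1, 2, 3, 4 the conclusion holds.
m = 5: 5² + 56 = 81 = 9², a perfect square.
So m = 5 is the smallest counterexample.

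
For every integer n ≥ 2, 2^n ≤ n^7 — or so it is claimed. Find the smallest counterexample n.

n = 37

For n = 2, 3, 4, 5, …, 34, 35, 36 the conclusion holds.
n = 37: 2^n = 137438953472 and n^7 = 94931877133, so 137438953472 > 94931877133.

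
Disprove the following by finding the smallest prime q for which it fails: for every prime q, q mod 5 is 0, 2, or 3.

q = 2: 2 mod 5 = 2.
q = 3: 3 mod 5 = 3.
q = 5: 5 mod 5 = 0.
q = 7: 7 mod 5 = 2.
q = 11: 11 mod 5 = 1 — not in {0, 2, 3}.
So q = 11 is the smallest counterexample.

q = 11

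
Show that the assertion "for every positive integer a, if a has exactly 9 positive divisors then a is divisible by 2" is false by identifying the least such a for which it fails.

For a = 36, 100, 196 the conclusion holds.
a = 225: τ(225) = 9; 225 mod 2 = 1.

a = 225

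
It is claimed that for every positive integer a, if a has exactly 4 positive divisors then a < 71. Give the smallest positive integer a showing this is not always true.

a = 74

The first 22 eligible values, up to a = 69, all satisfy the conclusion.
a = 74: τ(74) = 4; 74 ≥ 71.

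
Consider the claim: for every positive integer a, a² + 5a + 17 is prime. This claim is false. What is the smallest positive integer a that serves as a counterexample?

We need the least positive integer a for which a² + 5a + 17 is not prime.
For a = 1, 2, 3, 4, 5, 6, 7 the conclusion holds.
a = 8: a² + 5a + 17 = 121 = 11 × 11, composite.

a = 8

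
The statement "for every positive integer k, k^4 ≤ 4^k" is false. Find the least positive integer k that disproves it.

k = 3

A counterexample is any positive integer k such that k^4 > 4^k; we check each in order.
k = 1: k^4 = 1 and 4^k = 4, so 1 ≤ 4.
k = 2: k^4 = 16 and 4^k = 16, so 16 ≤ 16.
k = 3: k^4 = 81 and 4^k = 64, so 81 > 64.
So k = 3 is the smallest counterexample.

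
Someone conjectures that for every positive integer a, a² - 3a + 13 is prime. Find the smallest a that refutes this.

a = 12

We need the least positive integer a for which a² - 3a + 13 is not prime.
For a = 1, 2, 3, 4, …, 9, 10, 11 the conclusion holds.
a = 12: a² - 3a + 13 = 121 = 11 × 11, composite.
So a = 12 is the smallest counterexample.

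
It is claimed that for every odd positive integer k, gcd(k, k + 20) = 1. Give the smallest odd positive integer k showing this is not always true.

k = 5

We need the least odd positive integer k for which gcd(k, k + 20) > 1.
For k = 1, 3 the conclusion holds.
k = 5: gcd(5, 25) = 5.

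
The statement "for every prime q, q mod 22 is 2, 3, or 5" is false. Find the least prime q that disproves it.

q = 7

Check each prime q in order until the claim fails.
q = 2: 2 mod 22 = 2.
q = 3: 3 mod 22 = 3.
q = 5: 5 mod 22 = 5.
q = 7: 7 mod 22 = 7 — not in {2, 3, 5}.
Thus q = 7 disproves the claim, and no smaller q works.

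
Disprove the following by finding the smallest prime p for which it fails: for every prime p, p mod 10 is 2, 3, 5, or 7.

p = 11

Check each prime p in order until the claim fails.
p = 2: 2 mod 10 = 2.
p = 3: 3 mod 10 = 3.
p = 5: 5 mod 10 = 5.
p = 7: 7 mod 10 = 7.
p = 11: 11 mod 10 = 1 — not in {2, 3, 5, 7}.
Hence p = 11 is a counterexample.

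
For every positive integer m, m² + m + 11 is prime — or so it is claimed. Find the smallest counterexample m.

For m = 1, 2, 3, 4, 5, 6, 7, 8, 9 the conclusion holds.
m = 10: m² + m + 11 = 121 = 11 × 11, composite.

m = 10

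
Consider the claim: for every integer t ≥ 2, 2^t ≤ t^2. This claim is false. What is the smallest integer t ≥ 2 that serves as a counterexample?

t = 2: 2^t = 4 and t^2 = 4, so 4 ≤ 4.
t = 3: 2^t = 8 and t^2 = 9, so 8 ≤ 9.
t = 4: 2^t = 16 and t^2 = 16, so 16 ≤ 16.
t = 5: 2^t = 32 and t^2 = 25, so 32 > 25.
Thus t = 5 disproves the claim, and no smaller t works.

t = 5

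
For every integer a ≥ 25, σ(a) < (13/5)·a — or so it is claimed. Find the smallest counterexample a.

A counterexample is any integer a ≥ 25 such that the claim fails; we check each in order.
For a = 25, 26, 27, 28, …, 57, 58, 59 the conclusion holds.
a = 60: σ(60) = 168; 168 ≥ 156.
So a = 60 is the smallest counterexample.

a = 60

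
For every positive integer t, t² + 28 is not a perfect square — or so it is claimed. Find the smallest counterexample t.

t = 6

Check each positive integer t in order until t² + 28 is a perfect square.
The first 5 eligible values, up to t = 5, all satisfy the conclusion.
t = 6: 6² + 28 = 64 = 8², a perfect square.
Thus t = 6 disproves the claim, and no smaller t works.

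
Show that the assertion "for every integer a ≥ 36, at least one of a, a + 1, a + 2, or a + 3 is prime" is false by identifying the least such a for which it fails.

Check each integer a ≥ 36 in order until a, a + 1, a + 2, a + 3 are all composite.
The first 12 eligible values, up to a = 47, all satisfy the conclusion.
a = 48: 48 = 2 × 24; 49 = 7 × 7; 50 = 2 × 25; 51 = 3 × 17 — all composite.

a = 48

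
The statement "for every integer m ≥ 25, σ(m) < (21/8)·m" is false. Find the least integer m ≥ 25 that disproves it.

m = 60

A counterexample is any integer m ≥ 25 such that the claim fails; we check each in order.
The first 35 eligible values, up to m = 59, all satisfy the conclusion.
m = 60: σ(60) = 168; 168 ≥ 315/2.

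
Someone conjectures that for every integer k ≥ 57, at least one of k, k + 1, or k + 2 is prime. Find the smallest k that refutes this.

For k = 57, 58, 59, 60, 61 the conclusion holds.
k = 62: 62 = 2 × 31; 63 = 3 × 21; 64 = 2 × 32 — all composite.

k = 62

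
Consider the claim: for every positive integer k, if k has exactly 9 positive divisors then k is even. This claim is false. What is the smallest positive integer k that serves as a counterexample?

k = 225

k = 36: divisors of 36: 9 divisors; 36 is even.
k = 100: divisors of 100: 9 divisors; 100 is even.
k = 196: divisors of 196: 9 divisors; 196 is even.
k = 225: divisors of 225: 9 divisors; 225 is odd.
Thus k = 225 disproves the claim, and no smaller k works.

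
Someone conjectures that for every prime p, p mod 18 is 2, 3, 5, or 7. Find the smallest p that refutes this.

A counterexample is any prime p such that the claim fails; we check each in order.
p = 2: 2 mod 18 = 2.
p = 3: 3 mod 18 = 3.
p = 5: 5 mod 18 = 5.
p = 7: 7 mod 18 = 7.
p = 11: 11 mod 18 = 11 — not in {2, 3, 5, 7}.

p = 11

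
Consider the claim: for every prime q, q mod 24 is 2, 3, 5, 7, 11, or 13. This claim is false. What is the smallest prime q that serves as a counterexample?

q = 17

A counterexample is any prime q such that the claim fails; we check each in order.
The first 6 eligible values, up to q = 13, all satisfy the conclusion.
q = 17: 17 mod 24 = 17 — not in {2, 3, 5, 7, 11, 13}.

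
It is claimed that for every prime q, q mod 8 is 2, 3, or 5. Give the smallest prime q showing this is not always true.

A counterexample is any prime q such that the claim fails; we check each in order.
For q = 2, 3, 5 the conclusion holds.
q = 7: 7 mod 8 = 7 — not in {2, 3, 5}.
Hence q = 7 is a counterexample.

q = 7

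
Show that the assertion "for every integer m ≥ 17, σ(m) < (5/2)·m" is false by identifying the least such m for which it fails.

Check each integer m ≥ 17 in order until the claim fails.
m = 17: σ(17) = 18; 18 < 85/2.
m = 18: σ(18) = 39; 39 < 45.
m = 19: σ(19) = 20; 20 < 95/2.
m = 20: σ(20) = 42; 42 < 50.
m = 21: σ(21) = 32; 32 < 105/2.
m = 22: σ(22) = 36; 36 < 55.
m = 23: σ(23) = 24; 24 < 115/2.
m = 24: σ(24) = 60; 60 ≥ 60.
Thus m = 24 disproves the claim, and no smaller m works.

m = 24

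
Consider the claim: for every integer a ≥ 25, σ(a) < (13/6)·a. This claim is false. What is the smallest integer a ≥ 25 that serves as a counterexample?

a = 30

A counterexample is any integer a ≥ 25 such that the claim fails; we check each in order.
a = 25: σ(25) = 31; 31 < 325/6.
a = 26: σ(26) = 42; 42 < 169/3.
a = 27: σ(27) = 40; 40 < 117/2.
a = 28: σ(28) = 56; 56 < 182/3.
a = 29: σ(29) = 30; 30 < 377/6.
a = 30: σ(30) = 72; 72 ≥ 65.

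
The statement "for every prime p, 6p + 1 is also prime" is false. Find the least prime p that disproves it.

A counterexample is any prime p such that 6p + 1 is not prime; we check each in order.
The first 7 eligible values, up to p = 17, all satisfy the conclusion.
p = 19: 6p + 1 = 115 = 5 × 23, not prime.

p = 19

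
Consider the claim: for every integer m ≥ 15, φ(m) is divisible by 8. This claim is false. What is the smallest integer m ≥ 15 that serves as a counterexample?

m = 15: φ(15) = 8; 8 mod 8 = 0.
m = 16: φ(16) = 8; 8 mod 8 = 0.
m = 17: φ(17) = 16; 16 mod 8 = 0.
m = 18: φ(18) = 6; 6 mod 8 = 6.
So m = 18 is the smallest counterexample.

m = 18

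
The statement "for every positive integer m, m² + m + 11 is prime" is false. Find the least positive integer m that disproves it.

For m = 1, 2, 3, 4, 5, 6, 7, 8, 9 the conclusion holds.
m = 10: m² + m + 11 = 121 = 11 × 11, composite.

m = 10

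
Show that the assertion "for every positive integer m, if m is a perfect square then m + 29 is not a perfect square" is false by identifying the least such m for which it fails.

m = 196

A counterexample is any positive integer m such that m is a perfect square but m + 29 is a perfect square; we check each in order.
For m = 1, 4, 9, 16, …, 121, 144, 169 the conclusion holds.
m = 196: 196 = 14² and 196 + 29 = 225 = 15².
So m = 196 is the smallest counterexample.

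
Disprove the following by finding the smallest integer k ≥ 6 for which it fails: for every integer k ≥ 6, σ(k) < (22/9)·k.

We need the least integer k ≥ 6 for which the claim fails.
For k = 6, 7, 8, 9, …, 21, 22, 23 the conclusion holds.
k = 24: σ(24) = 60; 60 ≥ 176/3.
Thus k = 24 disproves the claim, and no smaller k works.

k = 24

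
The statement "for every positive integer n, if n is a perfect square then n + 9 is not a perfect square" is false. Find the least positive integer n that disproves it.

A counterexample is any positive integer n such that n is a perfect square but n + 9 is a perfect square; we check each in order.
n = 1: 1 + 9 = 10, not a perfect square.
n = 4: 4 + 9 = 13, not a perfect square.
n = 9: 9 + 9 = 18, not a perfect square.
n = 16: 16 = 4² and 16 + 9 = 25 = 5².

n = 16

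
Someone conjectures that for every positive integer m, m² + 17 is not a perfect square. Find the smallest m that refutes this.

Check each positive integer m in order until m² + 17 is a perfect square.
For m = 1, 2, 3, 4, 5, 6, 7 the conclusion holds.
m = 8: 8² + 17 = 81 = 9², a perfect square.
Thus m = 8 disproves the claim, and no smaller m works.

m = 8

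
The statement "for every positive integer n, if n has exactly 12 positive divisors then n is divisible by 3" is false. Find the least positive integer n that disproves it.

We need the least positive integer n for which n has exactly 12 positive divisors but n is not divisible by 3.
n = 60: τ(60) = 12; 60 mod 3 = 0.
n = 72: τ(72) = 12; 72 mod 3 = 0.
n = 84: τ(84) = 12; 84 mod 3 = 0.
n = 90: τ(90) = 12; 90 mod 3 = 0.
n = 96: τ(96) = 12; 96 mod 3 = 0.
n = 108: τ(108) = 12; 108 mod 3 = 0.
n = 126: τ(126) = 12; 126 mod 3 = 0.
n = 132: τ(132) = 12; 132 mod 3 = 0.
n = 140: τ(140) = 12; 140 mod 3 = 2.

n = 140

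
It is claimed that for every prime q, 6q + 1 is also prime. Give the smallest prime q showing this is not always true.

The first 7 eligible values, up to q = 17, all satisfy the conclusion.
q = 19: 6q + 1 = 115 = 5 × 23, not prime.
Hence q = 19 is a counterexample.

q = 19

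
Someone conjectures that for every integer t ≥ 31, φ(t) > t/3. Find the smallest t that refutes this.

We need the least integer t ≥ 31 for which the claim fails.
The first 5 eligible values, up to t = 35, all satisfy the conclusion.
t = 36: φ(36) = 12 and 36/3 = 12, so φ(36) ≤ 36/3.
So t = 36 is the smallest counterexample.

t = 36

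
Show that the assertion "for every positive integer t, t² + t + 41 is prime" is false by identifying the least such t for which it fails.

Check each positive integer t in order until t² + t + 41 is not prime.
The first 39 eligible values, up to t = 39, all satisfy the conclusion.
t = 40: t² + t + 41 = 1681 = 41 × 41, composite.
Hence t = 40 is a counterexample.

t = 40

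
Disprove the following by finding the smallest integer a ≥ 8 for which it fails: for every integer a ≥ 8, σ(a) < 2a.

a = 12

The first 4 eligible values, up to a = 11, all satisfy the conclusion.
a = 12: σ(12) = 28; 28 ≥ 24.
Hence a = 12 is a counterexample.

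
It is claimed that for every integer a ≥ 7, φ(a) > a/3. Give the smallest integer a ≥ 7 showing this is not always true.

a = 12

A counterexample is any integer a ≥ 7 such that the claim fails; we check each in order.
For a = 7, 8, 9, 10, 11 the conclusion holds.
a = 12: φ(12) = 4 and 12/3 = 4, so φ(12) ≤ 12/3.
Thus a = 12 disproves the claim, and no smaller a works.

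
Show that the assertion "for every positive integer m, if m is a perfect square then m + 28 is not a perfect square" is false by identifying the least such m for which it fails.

A counterexample is any positive integer m such that m is a perfect square but m + 28 is a perfect square; we check each in order.
For m = 1, 4, 9, 16, 25 the conclusion holds.
m = 36: 36 = 6² and 36 + 28 = 64 = 8².

m = 36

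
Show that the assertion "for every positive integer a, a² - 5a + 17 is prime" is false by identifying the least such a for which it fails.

Check each positive integer a in order until a² - 5a + 17 is not prime.
The first 12 eligible values, up to a = 12, all satisfy the conclusion.
a = 13: a² - 5a + 17 = 121 = 11 × 11, composite.

a = 13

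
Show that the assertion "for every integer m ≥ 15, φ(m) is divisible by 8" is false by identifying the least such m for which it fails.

m = 18

We need the least integer m ≥ 15 for which φ(m) is not divisible by 8.
For m = 15, 16, 17 the conclusion holds.
m = 18: φ(18) = 6; 6 mod 8 = 6.
Thus m = 18 disproves the claim, and no smaller m works.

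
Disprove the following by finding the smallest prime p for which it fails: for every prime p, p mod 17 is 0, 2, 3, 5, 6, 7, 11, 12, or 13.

p = 31

Check each prime p in order until the claim fails.
For p = 2, 3, 5, 7, 11, 13, 17, 19, 23, 29 the conclusion holds.
p = 31: 31 mod 17 = 14 — not in {0, 2, 3, 5, 6, 7, 11, 12, 13}.
Hence p = 31 is a counterexample.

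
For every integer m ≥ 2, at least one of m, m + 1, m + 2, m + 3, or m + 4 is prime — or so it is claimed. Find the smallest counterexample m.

A counterexample is any integer m ≥ 2 such that m, m + 1, m + 2, m + 3, m + 4 are all composite; we check each in order.
The first 22 eligible values, up to m = 23, all satisfy the conclusion.
m = 24: 24 = 2 × 12; 25 = 5 × 5; 26 = 2 × 13; 27 = 3 × 9; 28 = 2 × 14 — all composite.
Thus m = 24 disproves the claim, and no smaller m works.

m = 24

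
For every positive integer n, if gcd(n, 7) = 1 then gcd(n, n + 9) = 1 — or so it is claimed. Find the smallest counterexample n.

Check each positive integer n in order until gcd(n, 7) = 1 but gcd(n, n + 9) > 1.
n = 1: gcd(1, 10) = 1.
n = 2: gcd(2, 11) = 1.
n = 3: gcd(3, 12) = 3.

n = 3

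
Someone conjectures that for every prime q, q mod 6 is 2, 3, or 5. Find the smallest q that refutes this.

We need the least prime q for which the claim fails.
q = 2: 2 mod 6 = 2.
q = 3: 3 mod 6 = 3.
q = 5: 5 mod 6 = 5.
q = 7: 7 mod 6 = 1 — not in {2, 3, 5}.

q = 7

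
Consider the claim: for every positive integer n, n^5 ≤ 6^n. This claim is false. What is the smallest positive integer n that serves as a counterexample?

We need the least positive integer n for which n^5 > 6^n.
n = 1: n^5 = 1 and 6^n = 6, so 1 ≤ 6.
n = 2: n^5 = 32 and 6^n = 36, so 32 ≤ 36.
n = 3: n^5 = 243 and 6^n = 216, so 243 > 216.

n = 3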